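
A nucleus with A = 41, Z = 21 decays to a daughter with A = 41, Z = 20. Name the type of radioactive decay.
ΔA = 0, ΔZ = -1 ⇒ beta-plus decay (β⁺) or electron capture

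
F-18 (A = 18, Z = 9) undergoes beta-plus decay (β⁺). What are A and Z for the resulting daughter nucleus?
Daughter: A = 18, Z = 8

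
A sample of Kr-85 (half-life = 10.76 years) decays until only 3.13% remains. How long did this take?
t = t½ × log₂(N₀/N) = 53.78 years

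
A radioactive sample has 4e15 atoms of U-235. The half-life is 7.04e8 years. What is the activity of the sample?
A = λN = 3.938e6 decays/year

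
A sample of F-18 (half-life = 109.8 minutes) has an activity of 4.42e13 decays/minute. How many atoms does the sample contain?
N = A/λ = 7.002e15 atoms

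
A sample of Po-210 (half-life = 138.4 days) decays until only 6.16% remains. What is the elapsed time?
t = t½ × log₂(N₀/N) = 556.5 days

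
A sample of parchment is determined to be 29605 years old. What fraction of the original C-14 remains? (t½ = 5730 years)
N/N₀ = (1/2)^(t/t½) = 0.02784 = 2.78%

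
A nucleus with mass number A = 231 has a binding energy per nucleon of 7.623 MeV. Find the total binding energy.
B.E. = 7.623 × 231 = 1761 MeV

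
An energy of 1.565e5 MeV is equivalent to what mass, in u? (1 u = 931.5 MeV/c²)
m = E/c² = 168 u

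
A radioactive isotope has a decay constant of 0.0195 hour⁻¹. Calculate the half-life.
t½ = ln(2)/λ = 35.55 hours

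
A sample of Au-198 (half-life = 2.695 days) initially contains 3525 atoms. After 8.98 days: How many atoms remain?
N = N₀(1/2)^(t/t½) = 350 atoms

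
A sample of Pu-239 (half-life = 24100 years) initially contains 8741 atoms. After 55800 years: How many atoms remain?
N = N₀(1/2)^(t/t½) = 1756 atoms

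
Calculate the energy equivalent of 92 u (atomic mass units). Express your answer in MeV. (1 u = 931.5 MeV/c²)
E = mc² = 85700 MeV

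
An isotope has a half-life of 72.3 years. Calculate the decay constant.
λ = ln(2)/t½ = 0.009587 year⁻¹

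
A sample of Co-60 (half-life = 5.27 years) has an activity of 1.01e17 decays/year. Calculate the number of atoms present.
N = A/λ = 7.679e17 atoms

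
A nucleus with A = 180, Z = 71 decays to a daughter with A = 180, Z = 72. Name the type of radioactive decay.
ΔA = 0, ΔZ = +1 ⇒ beta-minus decay (β⁻)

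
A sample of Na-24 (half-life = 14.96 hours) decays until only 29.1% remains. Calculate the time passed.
t = t½ × log₂(N₀/N) = 26.64 hours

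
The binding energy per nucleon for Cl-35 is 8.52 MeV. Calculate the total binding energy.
B.E. = 8.52 × 35 = 298.2 MeV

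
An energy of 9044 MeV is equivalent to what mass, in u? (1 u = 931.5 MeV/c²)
m = E/c² = 9.709 u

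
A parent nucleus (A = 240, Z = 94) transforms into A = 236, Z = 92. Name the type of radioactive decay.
ΔA = -4, ΔZ = -2 ⇒ alpha decay (α)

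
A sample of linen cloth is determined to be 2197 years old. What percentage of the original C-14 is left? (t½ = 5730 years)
N/N₀ = (1/2)^(t/t½) = 0.7666 = 76.7%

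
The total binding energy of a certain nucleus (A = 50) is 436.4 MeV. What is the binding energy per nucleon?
B.E./A = 436.4/50 = 8.728 MeV/nucleon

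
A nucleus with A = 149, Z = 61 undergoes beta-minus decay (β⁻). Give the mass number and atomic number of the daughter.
Daughter: A = 149, Z = 62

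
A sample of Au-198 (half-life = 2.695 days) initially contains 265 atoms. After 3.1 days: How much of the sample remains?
N = N₀(1/2)^(t/t½) = 119.4 atoms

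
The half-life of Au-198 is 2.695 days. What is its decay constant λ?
λ = ln(2)/t½ = 0.2572 day⁻¹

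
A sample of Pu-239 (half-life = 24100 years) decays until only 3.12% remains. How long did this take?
t = t½ × log₂(N₀/N) = 1.206e5 years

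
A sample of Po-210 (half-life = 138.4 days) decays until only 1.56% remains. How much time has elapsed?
t = t½ × log₂(N₀/N) = 830.7 days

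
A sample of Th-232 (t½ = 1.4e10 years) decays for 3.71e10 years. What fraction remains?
N/N₀ = (1/2)^(t/t½) = 0.1593 = 15.9%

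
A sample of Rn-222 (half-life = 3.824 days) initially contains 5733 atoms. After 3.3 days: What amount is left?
N = N₀(1/2)^(t/t½) = 3152 atoms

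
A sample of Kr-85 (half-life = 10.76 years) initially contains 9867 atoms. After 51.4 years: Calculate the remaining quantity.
N = N₀(1/2)^(t/t½) = 359.9 atoms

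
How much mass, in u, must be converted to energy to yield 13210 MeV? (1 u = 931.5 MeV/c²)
m = E/c² = 14.18 u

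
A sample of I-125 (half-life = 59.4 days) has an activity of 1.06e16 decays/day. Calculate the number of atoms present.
N = A/λ = 9.084e17 atoms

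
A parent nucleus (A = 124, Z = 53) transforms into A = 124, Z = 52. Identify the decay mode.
ΔA = 0, ΔZ = -1 ⇒ beta-plus decay (β⁺) or electron capture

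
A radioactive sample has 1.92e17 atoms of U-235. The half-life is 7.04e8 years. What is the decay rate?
A = λN = 1.89e8 decays/year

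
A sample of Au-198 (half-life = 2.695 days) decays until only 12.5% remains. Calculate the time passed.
t = t½ × log₂(N₀/N) = 8.085 days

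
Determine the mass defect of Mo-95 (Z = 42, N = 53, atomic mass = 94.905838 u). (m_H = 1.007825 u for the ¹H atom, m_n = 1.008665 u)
Δm = Z·m_H + N·m_n − M = 0.8821 u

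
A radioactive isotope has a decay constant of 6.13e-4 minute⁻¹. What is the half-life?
t½ = ln(2)/λ = 1131 minutes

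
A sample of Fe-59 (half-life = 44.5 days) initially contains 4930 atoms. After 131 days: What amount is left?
N = N₀(1/2)^(t/t½) = 640.7 atoms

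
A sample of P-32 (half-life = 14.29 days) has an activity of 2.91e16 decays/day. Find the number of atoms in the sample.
N = A/λ = 5.999e17 atoms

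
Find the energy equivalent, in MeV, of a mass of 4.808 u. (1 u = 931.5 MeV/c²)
E = mc² = 4479 MeV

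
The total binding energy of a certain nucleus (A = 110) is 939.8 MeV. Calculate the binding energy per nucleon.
B.E./A = 939.8/110 = 8.544 MeV/nucleon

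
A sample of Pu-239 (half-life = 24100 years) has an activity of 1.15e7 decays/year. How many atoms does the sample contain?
N = A/λ = 3.998e11 atoms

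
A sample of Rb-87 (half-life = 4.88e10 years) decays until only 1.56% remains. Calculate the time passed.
t = t½ × log₂(N₀/N) = 2.929e11 years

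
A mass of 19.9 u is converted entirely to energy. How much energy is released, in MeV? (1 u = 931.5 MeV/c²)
E = mc² = 18540 MeV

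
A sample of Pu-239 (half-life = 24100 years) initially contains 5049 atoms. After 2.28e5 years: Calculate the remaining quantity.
N = N₀(1/2)^(t/t½) = 7.166 atoms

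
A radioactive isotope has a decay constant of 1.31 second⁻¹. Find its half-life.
t½ = ln(2)/λ = 0.5291 seconds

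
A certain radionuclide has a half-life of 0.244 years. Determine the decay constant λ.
λ = ln(2)/t½ = 2.841 year⁻¹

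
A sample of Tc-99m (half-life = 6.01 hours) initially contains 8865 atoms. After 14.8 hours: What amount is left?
N = N₀(1/2)^(t/t½) = 1608 atoms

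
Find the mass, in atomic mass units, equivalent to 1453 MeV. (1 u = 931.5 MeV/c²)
m = E/c² = 1.56 u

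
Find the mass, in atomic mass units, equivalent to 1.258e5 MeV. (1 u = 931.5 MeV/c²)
m = E/c² = 135.1 u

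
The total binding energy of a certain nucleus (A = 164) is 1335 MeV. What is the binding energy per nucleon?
B.E./A = 1335/164 = 8.14 MeV/nucleon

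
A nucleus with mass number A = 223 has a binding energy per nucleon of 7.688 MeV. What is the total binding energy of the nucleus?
B.E. = 7.688 × 223 = 1714 MeV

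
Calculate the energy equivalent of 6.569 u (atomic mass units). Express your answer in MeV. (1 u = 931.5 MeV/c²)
E = mc² = 6119 MeV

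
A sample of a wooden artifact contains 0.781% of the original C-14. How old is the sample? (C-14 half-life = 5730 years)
Age = t½ × log₂(1/ratio) = 40110 years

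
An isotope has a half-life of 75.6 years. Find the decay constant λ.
λ = ln(2)/t½ = 0.009169 year⁻¹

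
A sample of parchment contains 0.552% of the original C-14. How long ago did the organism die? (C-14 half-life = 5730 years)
Age = t½ × log₂(1/ratio) = 42980 years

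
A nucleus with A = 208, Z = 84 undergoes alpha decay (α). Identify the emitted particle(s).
α particle = ⁴₂He (2 protons + 2 neutrons)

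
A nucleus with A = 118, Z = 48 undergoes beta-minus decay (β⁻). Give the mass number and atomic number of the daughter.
Daughter: A = 118, Z = 49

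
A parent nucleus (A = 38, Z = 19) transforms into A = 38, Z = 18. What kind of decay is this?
ΔA = 0, ΔZ = -1 ⇒ beta-plus decay (β⁺) or electron capture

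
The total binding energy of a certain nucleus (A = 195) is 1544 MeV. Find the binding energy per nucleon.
B.E./A = 1544/195 = 7.918 MeV/nucleon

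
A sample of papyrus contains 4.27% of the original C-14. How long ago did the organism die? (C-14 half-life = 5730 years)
Age = t½ × log₂(1/ratio) = 26070 years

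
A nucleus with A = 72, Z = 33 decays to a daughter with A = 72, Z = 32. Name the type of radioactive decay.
ΔA = 0, ΔZ = -1 ⇒ beta-plus decay (β⁺) or electron capture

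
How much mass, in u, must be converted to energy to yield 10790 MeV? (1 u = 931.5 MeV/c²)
m = E/c² = 11.58 u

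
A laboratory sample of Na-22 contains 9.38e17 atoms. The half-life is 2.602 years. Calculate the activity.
A = λN = 2.499e17 decays/year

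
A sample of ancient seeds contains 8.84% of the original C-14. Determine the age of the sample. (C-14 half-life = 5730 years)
Age = t½ × log₂(1/ratio) = 20050 years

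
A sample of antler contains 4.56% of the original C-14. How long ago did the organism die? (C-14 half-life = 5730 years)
Age = t½ × log₂(1/ratio) = 25530 years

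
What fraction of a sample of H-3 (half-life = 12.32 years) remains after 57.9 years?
N/N₀ = (1/2)^(t/t½) = 0.03848 = 3.85%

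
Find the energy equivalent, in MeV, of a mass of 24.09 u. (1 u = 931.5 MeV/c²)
E = mc² = 22440 MeV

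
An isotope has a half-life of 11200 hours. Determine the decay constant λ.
λ = ln(2)/t½ = 6.189e-5 hour⁻¹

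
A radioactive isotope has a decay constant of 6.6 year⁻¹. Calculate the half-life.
t½ = ln(2)/λ = 0.105 years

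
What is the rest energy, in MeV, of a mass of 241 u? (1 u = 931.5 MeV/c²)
E = mc² = 2.245e5 MeV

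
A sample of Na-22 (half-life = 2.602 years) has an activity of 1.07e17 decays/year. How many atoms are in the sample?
N = A/λ = 4.017e17 atoms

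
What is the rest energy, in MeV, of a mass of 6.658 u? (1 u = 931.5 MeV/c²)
E = mc² = 6202 MeV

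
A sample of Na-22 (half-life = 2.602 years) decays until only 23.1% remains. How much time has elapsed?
t = t½ × log₂(N₀/N) = 5.501 years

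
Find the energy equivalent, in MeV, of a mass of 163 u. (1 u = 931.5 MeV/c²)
E = mc² = 1.518e5 MeV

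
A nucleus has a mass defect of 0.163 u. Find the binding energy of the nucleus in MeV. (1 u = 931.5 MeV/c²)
B.E. = Δm × 931.5 = 151.8 MeV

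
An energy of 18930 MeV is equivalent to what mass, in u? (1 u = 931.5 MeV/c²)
m = E/c² = 20.32 u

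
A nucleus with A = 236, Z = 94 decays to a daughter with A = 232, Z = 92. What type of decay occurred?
ΔA = -4, ΔZ = -2 ⇒ alpha decay (α)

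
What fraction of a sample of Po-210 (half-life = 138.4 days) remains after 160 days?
N/N₀ = (1/2)^(t/t½) = 0.4487 = 44.9%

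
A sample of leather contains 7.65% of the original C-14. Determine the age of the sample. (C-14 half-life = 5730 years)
Age = t½ × log₂(1/ratio) = 21250 years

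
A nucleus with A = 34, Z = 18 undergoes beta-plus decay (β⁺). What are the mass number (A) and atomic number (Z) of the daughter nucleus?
Daughter: A = 34, Z = 17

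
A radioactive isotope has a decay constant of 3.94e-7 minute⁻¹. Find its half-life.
t½ = ln(2)/λ = 1.759e6 minutes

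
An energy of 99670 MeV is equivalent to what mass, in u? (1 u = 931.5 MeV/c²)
m = E/c² = 107 u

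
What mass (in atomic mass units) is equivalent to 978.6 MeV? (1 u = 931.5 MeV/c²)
m = E/c² = 1.051 u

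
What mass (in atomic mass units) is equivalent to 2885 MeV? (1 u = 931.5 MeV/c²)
m = E/c² = 3.097 u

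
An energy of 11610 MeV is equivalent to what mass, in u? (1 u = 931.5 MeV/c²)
m = E/c² = 12.46 u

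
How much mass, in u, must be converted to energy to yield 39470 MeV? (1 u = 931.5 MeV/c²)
m = E/c² = 42.37 u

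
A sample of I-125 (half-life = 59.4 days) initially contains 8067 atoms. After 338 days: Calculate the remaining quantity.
N = N₀(1/2)^(t/t½) = 156.2 atoms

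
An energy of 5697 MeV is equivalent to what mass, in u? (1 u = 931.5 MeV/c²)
m = E/c² = 6.116 u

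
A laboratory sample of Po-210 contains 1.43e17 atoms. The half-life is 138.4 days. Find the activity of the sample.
A = λN = 7.162e14 decays/day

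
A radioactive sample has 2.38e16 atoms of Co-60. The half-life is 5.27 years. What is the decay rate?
A = λN = 3.13e15 decays/year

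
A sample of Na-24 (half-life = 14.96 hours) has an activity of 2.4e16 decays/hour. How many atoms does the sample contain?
N = A/λ = 5.18e17 atoms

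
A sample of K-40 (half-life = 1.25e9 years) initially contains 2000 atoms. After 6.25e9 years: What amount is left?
N = N₀(1/2)^(t/t½) = 62.5 atoms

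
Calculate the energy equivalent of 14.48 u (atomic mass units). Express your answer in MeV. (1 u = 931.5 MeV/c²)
E = mc² = 13490 MeV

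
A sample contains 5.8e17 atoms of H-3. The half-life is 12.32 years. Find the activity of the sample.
A = λN = 3.263e16 decays/year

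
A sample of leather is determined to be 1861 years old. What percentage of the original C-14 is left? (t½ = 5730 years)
N/N₀ = (1/2)^(t/t½) = 0.7984 = 79.8%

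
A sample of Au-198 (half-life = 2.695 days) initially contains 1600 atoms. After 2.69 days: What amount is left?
N = N₀(1/2)^(t/t½) = 801 atoms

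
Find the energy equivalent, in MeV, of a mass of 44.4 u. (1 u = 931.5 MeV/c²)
E = mc² = 41360 MeV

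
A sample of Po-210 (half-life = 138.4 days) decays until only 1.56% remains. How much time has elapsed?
t = t½ × log₂(N₀/N) = 830.7 days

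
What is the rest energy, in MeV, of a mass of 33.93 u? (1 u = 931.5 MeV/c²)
E = mc² = 31610 MeV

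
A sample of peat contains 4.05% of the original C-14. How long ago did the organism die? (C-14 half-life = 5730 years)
Age = t½ × log₂(1/ratio) = 26510 years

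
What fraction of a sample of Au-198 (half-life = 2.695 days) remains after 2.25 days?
N/N₀ = (1/2)^(t/t½) = 0.5606 = 56.1%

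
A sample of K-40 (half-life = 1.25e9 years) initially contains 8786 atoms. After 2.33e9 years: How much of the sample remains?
N = N₀(1/2)^(t/t½) = 2414 atoms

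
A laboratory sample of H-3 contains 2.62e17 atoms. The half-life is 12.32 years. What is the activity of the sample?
A = λN = 1.474e16 decays/year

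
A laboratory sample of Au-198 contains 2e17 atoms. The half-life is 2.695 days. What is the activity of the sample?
A = λN = 5.144e16 decays/day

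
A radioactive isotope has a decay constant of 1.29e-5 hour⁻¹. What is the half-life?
t½ = ln(2)/λ = 53730 hours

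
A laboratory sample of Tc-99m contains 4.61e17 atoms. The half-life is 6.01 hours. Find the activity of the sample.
A = λN = 5.317e16 decays/hour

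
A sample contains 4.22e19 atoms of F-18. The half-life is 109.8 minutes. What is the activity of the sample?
A = λN = 2.664e17 decays/minute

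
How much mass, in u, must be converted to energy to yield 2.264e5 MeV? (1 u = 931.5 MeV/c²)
m = E/c² = 243 u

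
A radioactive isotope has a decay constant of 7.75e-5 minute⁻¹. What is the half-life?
t½ = ln(2)/λ = 8944 minutes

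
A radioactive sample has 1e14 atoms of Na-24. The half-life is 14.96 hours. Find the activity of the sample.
A = λN = 4.633e12 decays/hour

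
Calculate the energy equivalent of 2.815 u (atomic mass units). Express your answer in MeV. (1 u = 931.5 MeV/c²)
E = mc² = 2622 MeV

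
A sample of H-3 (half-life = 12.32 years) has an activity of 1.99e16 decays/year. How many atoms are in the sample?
N = A/λ = 3.537e17 atoms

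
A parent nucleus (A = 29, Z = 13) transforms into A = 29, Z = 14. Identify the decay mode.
ΔA = 0, ΔZ = +1 ⇒ beta-minus decay (β⁻)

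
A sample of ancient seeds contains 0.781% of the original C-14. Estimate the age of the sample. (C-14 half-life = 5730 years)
Age = t½ × log₂(1/ratio) = 40110 years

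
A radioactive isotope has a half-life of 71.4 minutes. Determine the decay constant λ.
λ = ln(2)/t½ = 0.009708 minute⁻¹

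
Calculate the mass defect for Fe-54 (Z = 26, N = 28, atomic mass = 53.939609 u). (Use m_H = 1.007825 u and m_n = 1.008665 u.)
Δm = Z·m_H + N·m_n − M = 0.5065 u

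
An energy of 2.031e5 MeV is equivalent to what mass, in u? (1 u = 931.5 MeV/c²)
m = E/c² = 218 u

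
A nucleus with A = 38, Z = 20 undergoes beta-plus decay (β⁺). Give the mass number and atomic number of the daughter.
Daughter: A = 38, Z = 19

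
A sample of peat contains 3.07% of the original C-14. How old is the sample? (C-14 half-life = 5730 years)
Age = t½ × log₂(1/ratio) = 28800 years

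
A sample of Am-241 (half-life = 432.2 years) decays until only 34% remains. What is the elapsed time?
t = t½ × log₂(N₀/N) = 672.7 years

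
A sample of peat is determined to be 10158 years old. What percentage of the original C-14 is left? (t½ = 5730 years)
N/N₀ = (1/2)^(t/t½) = 0.2926 = 29.3%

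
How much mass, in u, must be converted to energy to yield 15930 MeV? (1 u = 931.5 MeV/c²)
m = E/c² = 17.1 u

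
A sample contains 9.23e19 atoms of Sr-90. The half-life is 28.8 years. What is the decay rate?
A = λN = 2.221e18 decays/year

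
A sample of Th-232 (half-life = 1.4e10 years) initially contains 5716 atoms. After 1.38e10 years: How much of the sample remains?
N = N₀(1/2)^(t/t½) = 2886 atoms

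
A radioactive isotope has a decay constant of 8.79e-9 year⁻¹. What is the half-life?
t½ = ln(2)/λ = 7.886e7 years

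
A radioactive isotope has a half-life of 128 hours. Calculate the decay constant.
λ = ln(2)/t½ = 0.005415 hour⁻¹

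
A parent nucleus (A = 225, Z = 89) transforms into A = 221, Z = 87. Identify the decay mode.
ΔA = -4, ΔZ = -2 ⇒ alpha decay (α)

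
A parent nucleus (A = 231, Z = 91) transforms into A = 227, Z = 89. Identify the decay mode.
ΔA = -4, ΔZ = -2 ⇒ alpha decay (α)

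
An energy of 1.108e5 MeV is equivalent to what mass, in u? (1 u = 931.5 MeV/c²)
m = E/c² = 118.9 u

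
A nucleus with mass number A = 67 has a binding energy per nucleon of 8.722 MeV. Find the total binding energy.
B.E. = 8.722 × 67 = 584.4 MeV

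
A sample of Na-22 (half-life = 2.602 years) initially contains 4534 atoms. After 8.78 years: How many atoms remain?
N = N₀(1/2)^(t/t½) = 437.2 atoms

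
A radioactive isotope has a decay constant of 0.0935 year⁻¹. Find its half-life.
t½ = ln(2)/λ = 7.413 years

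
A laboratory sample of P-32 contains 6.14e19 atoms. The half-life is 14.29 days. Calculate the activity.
A = λN = 2.978e18 decays/day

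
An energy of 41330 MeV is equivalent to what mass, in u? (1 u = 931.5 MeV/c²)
m = E/c² = 44.37 u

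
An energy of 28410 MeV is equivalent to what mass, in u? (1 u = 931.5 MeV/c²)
m = E/c² = 30.5 u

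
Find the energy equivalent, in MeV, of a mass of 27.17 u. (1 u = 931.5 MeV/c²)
E = mc² = 25310 MeV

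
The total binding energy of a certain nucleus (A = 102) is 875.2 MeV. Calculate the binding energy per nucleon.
B.E./A = 875.2/102 = 8.58 MeV/nucleon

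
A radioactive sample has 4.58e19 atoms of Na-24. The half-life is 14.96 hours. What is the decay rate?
A = λN = 2.122e18 decays/hour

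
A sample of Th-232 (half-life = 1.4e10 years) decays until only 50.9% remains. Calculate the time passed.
t = t½ × log₂(N₀/N) = 1.364e10 years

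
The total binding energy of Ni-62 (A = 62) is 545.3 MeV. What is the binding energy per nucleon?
B.E./A = 545.3/62 = 8.795 MeV/nucleon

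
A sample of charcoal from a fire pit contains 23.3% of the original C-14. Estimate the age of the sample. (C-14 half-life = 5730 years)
Age = t½ × log₂(1/ratio) = 12040 years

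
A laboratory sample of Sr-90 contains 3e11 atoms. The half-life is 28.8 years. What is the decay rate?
A = λN = 7.22e9 decays/year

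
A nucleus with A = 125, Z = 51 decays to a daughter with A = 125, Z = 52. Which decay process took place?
ΔA = 0, ΔZ = +1 ⇒ beta-minus decay (β⁻)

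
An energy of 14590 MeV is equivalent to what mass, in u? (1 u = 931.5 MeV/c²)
m = E/c² = 15.66 u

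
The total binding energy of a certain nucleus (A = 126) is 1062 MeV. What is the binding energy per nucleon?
B.E./A = 1062/126 = 8.429 MeV/nucleon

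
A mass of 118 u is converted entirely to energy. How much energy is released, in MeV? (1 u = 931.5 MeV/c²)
E = mc² = 1.099e5 MeV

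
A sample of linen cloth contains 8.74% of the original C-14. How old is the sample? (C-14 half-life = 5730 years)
Age = t½ × log₂(1/ratio) = 20150 years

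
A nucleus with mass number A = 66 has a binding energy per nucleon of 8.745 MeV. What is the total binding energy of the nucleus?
B.E. = 8.745 × 66 = 577.2 MeV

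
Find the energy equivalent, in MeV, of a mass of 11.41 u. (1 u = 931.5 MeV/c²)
E = mc² = 10630 MeV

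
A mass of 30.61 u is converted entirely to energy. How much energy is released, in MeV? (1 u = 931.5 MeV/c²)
E = mc² = 28510 MeV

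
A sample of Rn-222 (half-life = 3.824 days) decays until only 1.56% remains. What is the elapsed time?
t = t½ × log₂(N₀/N) = 22.95 days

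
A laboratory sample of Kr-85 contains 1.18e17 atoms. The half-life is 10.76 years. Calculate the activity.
A = λN = 7.601e15 decays/year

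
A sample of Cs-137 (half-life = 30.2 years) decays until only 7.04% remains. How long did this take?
t = t½ × log₂(N₀/N) = 115.6 years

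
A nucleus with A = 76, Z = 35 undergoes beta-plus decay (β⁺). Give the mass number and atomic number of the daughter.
Daughter: A = 76, Z = 34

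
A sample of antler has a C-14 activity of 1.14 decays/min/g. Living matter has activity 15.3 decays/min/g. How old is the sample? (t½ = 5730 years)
Age = t½ × log₂(A₀/A) = 21470 years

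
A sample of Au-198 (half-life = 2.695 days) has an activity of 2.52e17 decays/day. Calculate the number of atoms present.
N = A/λ = 9.798e17 atoms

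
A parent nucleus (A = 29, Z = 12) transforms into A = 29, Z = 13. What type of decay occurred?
ΔA = 0, ΔZ = +1 ⇒ beta-minus decay (β⁻)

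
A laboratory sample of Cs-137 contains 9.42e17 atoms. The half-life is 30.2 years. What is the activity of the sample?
A = λN = 2.162e16 decays/year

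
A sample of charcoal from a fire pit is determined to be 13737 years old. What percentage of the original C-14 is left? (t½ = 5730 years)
N/N₀ = (1/2)^(t/t½) = 0.1898 = 19%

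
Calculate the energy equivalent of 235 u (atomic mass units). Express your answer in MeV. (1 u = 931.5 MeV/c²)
E = mc² = 2.189e5 MeV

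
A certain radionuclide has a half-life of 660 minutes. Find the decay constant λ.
λ = ln(2)/t½ = 0.00105 minute⁻¹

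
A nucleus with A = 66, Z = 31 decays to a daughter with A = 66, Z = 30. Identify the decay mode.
ΔA = 0, ΔZ = -1 ⇒ beta-plus decay (β⁺) or electron capture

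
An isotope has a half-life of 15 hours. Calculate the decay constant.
λ = ln(2)/t½ = 0.04621 hour⁻¹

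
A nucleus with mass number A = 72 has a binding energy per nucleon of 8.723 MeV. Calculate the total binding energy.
B.E. = 8.723 × 72 = 628.1 MeV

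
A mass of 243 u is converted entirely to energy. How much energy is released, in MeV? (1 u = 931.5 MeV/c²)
E = mc² = 2.264e5 MeV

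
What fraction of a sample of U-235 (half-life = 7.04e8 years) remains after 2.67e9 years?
N/N₀ = (1/2)^(t/t½) = 0.07216 = 7.22%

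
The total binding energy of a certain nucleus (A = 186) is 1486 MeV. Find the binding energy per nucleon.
B.E./A = 1486/186 = 7.989 MeV/nucleon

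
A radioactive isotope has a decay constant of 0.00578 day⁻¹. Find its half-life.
t½ = ln(2)/λ = 119.9 days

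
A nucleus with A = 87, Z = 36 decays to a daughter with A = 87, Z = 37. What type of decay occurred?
ΔA = 0, ΔZ = +1 ⇒ beta-minus decay (β⁻)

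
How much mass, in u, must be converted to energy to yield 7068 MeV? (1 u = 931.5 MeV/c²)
m = E/c² = 7.588 u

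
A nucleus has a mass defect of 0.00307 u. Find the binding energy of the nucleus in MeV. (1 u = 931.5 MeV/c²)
B.E. = Δm × 931.5 = 2.86 MeV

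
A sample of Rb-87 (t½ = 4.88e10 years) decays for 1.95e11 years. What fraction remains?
N/N₀ = (1/2)^(t/t½) = 0.06268 = 6.27%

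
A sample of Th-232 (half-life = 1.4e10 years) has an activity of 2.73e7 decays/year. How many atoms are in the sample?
N = A/λ = 5.514e17 atoms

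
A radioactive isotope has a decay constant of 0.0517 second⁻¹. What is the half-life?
t½ = ln(2)/λ = 13.41 seconds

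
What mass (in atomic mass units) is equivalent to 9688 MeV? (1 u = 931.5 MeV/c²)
m = E/c² = 10.4 u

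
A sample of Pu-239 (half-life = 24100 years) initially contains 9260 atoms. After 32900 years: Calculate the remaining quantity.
N = N₀(1/2)^(t/t½) = 3595 atoms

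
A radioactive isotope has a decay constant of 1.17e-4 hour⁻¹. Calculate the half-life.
t½ = ln(2)/λ = 5924 hours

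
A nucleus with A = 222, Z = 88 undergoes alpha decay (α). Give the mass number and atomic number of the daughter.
Daughter: A = 218, Z = 86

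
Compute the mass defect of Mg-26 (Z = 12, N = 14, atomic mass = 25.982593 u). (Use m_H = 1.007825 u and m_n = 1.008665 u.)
Δm = Z·m_H + N·m_n − M = 0.2326 u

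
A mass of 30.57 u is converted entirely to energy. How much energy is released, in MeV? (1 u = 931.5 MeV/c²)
E = mc² = 28480 MeV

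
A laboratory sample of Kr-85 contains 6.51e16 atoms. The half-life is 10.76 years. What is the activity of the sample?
A = λN = 4.194e15 decays/year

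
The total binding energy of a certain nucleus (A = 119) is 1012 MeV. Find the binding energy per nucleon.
B.E./A = 1012/119 = 8.504 MeV/nucleon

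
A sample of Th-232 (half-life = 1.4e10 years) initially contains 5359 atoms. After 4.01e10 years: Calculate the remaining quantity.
N = N₀(1/2)^(t/t½) = 735.9 atoms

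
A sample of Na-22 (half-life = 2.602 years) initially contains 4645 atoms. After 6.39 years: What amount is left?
N = N₀(1/2)^(t/t½) = 846.7 atoms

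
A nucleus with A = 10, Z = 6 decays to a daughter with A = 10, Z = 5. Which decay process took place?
ΔA = 0, ΔZ = -1 ⇒ beta-plus decay (β⁺) or electron capture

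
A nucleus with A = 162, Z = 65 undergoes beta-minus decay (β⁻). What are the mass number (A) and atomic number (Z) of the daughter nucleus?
Daughter: A = 162, Z = 66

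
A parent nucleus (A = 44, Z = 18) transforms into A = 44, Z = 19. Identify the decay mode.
ΔA = 0, ΔZ = +1 ⇒ beta-minus decay (β⁻)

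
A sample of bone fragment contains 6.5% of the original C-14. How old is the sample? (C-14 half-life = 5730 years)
Age = t½ × log₂(1/ratio) = 22600 years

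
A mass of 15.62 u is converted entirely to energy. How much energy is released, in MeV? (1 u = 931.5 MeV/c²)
E = mc² = 14550 MeV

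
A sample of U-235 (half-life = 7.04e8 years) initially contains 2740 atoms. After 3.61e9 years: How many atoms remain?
N = N₀(1/2)^(t/t½) = 78.36 atoms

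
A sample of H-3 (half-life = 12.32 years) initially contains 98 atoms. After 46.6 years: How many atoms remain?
N = N₀(1/2)^(t/t½) = 7.122 atoms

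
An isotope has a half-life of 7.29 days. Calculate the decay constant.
λ = ln(2)/t½ = 0.09508 day⁻¹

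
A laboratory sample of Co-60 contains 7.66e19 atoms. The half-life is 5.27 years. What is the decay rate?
A = λN = 1.007e19 decays/year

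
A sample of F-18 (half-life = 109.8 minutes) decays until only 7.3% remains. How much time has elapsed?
t = t½ × log₂(N₀/N) = 414.6 minutes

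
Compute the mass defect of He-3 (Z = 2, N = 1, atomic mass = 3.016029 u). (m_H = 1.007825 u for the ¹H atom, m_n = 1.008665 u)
Δm = Z·m_H + N·m_n − M = 0.008286 u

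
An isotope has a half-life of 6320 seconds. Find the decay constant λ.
λ = ln(2)/t½ = 1.097e-4 second⁻¹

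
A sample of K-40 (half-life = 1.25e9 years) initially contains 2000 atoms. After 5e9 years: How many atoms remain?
N = N₀(1/2)^(t/t½) = 125 atoms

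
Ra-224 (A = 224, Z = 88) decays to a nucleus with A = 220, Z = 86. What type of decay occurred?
ΔA = -4, ΔZ = -2 ⇒ alpha decay (α)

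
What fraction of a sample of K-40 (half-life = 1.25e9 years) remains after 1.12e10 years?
N/N₀ = (1/2)^(t/t½) = 0.002008 = 0.201%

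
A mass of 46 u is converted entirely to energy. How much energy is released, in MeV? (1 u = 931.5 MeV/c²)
E = mc² = 42850 MeV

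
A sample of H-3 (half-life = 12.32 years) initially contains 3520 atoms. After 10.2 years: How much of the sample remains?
N = N₀(1/2)^(t/t½) = 1983 atoms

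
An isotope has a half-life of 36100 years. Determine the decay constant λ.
λ = ln(2)/t½ = 1.92e-5 year⁻¹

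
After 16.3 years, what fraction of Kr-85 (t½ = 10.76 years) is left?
N/N₀ = (1/2)^(t/t½) = 0.3499 = 35%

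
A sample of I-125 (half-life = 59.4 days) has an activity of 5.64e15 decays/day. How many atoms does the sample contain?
N = A/λ = 4.833e17 atoms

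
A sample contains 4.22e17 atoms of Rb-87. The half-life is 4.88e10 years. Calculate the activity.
A = λN = 5.994e6 decays/year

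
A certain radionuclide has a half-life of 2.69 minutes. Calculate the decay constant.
λ = ln(2)/t½ = 0.2577 minute⁻¹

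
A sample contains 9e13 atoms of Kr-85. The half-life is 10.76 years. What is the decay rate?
A = λN = 5.798e12 decays/year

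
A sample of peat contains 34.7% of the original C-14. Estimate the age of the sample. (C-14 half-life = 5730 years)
Age = t½ × log₂(1/ratio) = 8750 years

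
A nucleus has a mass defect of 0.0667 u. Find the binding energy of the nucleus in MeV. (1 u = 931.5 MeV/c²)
B.E. = Δm × 931.5 = 62.13 MeV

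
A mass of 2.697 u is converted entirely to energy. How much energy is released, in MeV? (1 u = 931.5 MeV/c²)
E = mc² = 2512 MeV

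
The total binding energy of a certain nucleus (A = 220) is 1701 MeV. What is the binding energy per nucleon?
B.E./A = 1701/220 = 7.732 MeV/nucleon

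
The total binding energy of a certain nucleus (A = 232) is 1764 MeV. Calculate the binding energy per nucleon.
B.E./A = 1764/232 = 7.603 MeV/nucleon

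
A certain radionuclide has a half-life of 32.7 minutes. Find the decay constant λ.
λ = ln(2)/t½ = 0.0212 minute⁻¹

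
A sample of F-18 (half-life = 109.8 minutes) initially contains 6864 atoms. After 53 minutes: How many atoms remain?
N = N₀(1/2)^(t/t½) = 4912 atoms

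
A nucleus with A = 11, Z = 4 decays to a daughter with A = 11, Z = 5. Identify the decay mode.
ΔA = 0, ΔZ = +1 ⇒ beta-minus decay (β⁻)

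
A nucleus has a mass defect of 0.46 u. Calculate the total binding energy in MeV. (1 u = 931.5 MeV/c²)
B.E. = Δm × 931.5 = 428.5 MeV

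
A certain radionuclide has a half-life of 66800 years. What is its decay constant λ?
λ = ln(2)/t½ = 1.038e-5 year⁻¹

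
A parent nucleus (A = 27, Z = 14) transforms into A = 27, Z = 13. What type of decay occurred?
ΔA = 0, ΔZ = -1 ⇒ beta-plus decay (β⁺) or electron capture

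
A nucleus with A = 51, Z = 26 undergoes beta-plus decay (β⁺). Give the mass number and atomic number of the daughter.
Daughter: A = 51, Z = 25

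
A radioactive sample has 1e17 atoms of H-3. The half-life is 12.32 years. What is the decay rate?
A = λN = 5.626e15 decays/year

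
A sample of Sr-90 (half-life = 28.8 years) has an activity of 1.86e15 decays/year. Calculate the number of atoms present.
N = A/λ = 7.728e16 atoms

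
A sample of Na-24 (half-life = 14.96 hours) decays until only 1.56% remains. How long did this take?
t = t½ × log₂(N₀/N) = 89.79 hours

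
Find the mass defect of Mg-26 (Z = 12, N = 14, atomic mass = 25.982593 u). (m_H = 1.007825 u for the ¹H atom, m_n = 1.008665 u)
Δm = Z·m_H + N·m_n − M = 0.2326 u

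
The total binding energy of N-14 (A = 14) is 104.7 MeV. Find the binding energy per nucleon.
B.E./A = 104.7/14 = 7.479 MeV/nucleon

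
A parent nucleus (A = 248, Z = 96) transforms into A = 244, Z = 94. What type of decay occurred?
ΔA = -4, ΔZ = -2 ⇒ alpha decay (α)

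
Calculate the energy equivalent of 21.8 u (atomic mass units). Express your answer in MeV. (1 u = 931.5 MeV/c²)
E = mc² = 20310 MeV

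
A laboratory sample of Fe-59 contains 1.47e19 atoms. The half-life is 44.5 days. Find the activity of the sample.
A = λN = 2.29e17 decays/day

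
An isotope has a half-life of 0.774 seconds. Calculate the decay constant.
λ = ln(2)/t½ = 0.8955 second⁻¹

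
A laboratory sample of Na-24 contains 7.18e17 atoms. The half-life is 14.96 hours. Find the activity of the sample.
A = λN = 3.327e16 decays/hour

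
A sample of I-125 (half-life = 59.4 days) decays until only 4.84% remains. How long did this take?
t = t½ × log₂(N₀/N) = 259.5 days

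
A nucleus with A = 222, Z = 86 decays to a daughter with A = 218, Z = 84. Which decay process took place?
ΔA = -4, ΔZ = -2 ⇒ alpha decay (α)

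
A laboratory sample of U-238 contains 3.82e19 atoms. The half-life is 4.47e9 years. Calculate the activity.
A = λN = 5.924e9 decays/year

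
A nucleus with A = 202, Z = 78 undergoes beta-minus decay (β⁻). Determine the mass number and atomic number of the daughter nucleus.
Daughter: A = 202, Z = 79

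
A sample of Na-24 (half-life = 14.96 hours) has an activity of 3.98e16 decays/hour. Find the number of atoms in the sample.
N = A/λ = 8.59e17 atoms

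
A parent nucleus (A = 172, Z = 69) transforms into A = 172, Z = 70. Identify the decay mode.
ΔA = 0, ΔZ = +1 ⇒ beta-minus decay (β⁻)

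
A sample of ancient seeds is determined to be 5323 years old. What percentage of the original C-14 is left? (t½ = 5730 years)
N/N₀ = (1/2)^(t/t½) = 0.5252 = 52.5%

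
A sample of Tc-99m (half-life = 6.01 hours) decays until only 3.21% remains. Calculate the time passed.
t = t½ × log₂(N₀/N) = 29.82 hours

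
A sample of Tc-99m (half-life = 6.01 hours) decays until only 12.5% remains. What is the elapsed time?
t = t½ × log₂(N₀/N) = 18.03 hours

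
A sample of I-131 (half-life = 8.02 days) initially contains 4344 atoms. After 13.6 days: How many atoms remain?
N = N₀(1/2)^(t/t½) = 1341 atoms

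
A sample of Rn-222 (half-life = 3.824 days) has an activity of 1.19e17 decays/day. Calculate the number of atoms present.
N = A/λ = 6.565e17 atoms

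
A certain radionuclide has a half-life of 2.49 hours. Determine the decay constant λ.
λ = ln(2)/t½ = 0.2784 hour⁻¹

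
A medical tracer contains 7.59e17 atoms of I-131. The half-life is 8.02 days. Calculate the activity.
A = λN = 6.56e16 decays/day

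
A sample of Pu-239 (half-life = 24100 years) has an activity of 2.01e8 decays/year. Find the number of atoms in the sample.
N = A/λ = 6.989e12 atoms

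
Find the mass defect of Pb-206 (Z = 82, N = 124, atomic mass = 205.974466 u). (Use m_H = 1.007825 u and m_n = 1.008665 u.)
Δm = Z·m_H + N·m_n − M = 1.742 u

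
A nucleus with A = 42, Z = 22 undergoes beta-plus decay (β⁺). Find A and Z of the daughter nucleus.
Daughter: A = 42, Z = 21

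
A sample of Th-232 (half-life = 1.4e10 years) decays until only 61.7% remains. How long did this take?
t = t½ × log₂(N₀/N) = 9.753e9 years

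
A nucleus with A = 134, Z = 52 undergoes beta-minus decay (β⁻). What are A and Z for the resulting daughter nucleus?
Daughter: A = 134, Z = 53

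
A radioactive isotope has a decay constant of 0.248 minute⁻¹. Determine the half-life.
t½ = ln(2)/λ = 2.795 minutes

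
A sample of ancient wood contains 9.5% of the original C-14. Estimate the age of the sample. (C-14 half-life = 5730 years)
Age = t½ × log₂(1/ratio) = 19460 years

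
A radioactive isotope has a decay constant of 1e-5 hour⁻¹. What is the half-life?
t½ = ln(2)/λ = 69310 hours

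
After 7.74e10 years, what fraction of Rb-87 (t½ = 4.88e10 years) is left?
N/N₀ = (1/2)^(t/t½) = 0.3331 = 33.3%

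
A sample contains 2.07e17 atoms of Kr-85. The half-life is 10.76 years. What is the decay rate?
A = λN = 1.333e16 decays/year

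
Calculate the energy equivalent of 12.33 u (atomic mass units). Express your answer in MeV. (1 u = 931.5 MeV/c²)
E = mc² = 11490 MeV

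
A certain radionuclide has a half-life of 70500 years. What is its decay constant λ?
λ = ln(2)/t½ = 9.832e-6 year⁻¹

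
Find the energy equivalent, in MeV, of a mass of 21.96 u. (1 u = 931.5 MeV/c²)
E = mc² = 20460 MeV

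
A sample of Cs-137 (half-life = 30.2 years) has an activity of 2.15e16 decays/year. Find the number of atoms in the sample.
N = A/λ = 9.367e17 atoms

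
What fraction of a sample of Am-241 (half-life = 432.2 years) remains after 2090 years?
N/N₀ = (1/2)^(t/t½) = 0.03502 = 3.5%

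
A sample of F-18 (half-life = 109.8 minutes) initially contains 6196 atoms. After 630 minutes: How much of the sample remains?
N = N₀(1/2)^(t/t½) = 116.1 atoms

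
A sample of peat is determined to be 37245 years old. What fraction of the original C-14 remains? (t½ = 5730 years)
N/N₀ = (1/2)^(t/t½) = 0.01105 = 1.1%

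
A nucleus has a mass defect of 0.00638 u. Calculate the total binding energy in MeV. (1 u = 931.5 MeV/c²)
B.E. = Δm × 931.5 = 5.943 MeV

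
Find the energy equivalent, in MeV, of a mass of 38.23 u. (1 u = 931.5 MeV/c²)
E = mc² = 35610 MeV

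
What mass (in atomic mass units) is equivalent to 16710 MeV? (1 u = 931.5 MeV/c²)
m = E/c² = 17.94 u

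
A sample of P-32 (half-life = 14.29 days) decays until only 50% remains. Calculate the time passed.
t = t½ × log₂(N₀/N) = 14.29 days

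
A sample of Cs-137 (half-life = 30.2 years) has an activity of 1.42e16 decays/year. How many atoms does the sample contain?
N = A/λ = 6.187e17 atoms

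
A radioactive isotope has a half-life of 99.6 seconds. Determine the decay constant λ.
λ = ln(2)/t½ = 0.006959 second⁻¹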